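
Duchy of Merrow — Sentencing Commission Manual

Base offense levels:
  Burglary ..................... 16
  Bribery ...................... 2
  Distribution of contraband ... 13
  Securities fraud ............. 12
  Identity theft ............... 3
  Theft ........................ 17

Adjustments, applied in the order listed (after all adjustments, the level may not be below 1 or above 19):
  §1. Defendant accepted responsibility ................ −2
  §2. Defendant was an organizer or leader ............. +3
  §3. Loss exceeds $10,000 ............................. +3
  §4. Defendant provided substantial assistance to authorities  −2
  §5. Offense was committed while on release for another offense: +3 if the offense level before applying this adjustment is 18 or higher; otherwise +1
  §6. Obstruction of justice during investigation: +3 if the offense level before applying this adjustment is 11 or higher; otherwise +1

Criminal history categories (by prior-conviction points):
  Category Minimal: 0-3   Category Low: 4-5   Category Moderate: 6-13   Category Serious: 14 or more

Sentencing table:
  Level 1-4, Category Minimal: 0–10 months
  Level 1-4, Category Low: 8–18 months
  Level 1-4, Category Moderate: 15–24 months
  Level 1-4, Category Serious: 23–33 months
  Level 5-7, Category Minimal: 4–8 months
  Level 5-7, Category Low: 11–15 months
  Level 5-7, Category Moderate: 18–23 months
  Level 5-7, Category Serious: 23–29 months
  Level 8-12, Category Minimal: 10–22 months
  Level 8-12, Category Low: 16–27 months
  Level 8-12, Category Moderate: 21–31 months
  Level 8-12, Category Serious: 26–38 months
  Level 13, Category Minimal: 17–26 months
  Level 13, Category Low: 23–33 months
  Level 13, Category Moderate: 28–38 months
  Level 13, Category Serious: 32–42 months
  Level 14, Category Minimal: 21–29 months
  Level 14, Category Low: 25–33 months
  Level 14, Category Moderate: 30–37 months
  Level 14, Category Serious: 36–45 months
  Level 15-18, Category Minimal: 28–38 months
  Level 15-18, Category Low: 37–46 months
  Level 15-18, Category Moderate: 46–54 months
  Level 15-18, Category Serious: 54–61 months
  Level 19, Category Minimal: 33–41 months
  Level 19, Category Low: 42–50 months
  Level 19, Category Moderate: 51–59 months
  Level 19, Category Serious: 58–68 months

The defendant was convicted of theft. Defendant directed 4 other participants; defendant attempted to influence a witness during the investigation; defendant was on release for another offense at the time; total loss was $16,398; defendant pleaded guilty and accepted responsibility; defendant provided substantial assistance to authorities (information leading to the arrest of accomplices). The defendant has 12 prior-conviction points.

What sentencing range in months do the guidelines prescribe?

Base offense level for theft: 17.
§1 applies: 17 − 2 = 15.
§2 applies: 15 + 3 = 18.
§3 applies: 18 + 3 = 21.
§4 applies: 21 − 2 = 19.
§5 applies (level before this adjustment is 19 ≥ 18, so +3): 19 + 3 = 22.
§6 applies (level before this adjustment is 22 ≥ 11, so +3): 22 + 3 = 25.
Level 25 exceeds the maximum of 19; capped at 19.
Final offense level: 19.
Criminal history: 12 prior points → Category Moderate (6-13).
Level 19 falls in the 19 band.
Grid: Level 19 × Category Moderate = 51-59 months.

51-59 months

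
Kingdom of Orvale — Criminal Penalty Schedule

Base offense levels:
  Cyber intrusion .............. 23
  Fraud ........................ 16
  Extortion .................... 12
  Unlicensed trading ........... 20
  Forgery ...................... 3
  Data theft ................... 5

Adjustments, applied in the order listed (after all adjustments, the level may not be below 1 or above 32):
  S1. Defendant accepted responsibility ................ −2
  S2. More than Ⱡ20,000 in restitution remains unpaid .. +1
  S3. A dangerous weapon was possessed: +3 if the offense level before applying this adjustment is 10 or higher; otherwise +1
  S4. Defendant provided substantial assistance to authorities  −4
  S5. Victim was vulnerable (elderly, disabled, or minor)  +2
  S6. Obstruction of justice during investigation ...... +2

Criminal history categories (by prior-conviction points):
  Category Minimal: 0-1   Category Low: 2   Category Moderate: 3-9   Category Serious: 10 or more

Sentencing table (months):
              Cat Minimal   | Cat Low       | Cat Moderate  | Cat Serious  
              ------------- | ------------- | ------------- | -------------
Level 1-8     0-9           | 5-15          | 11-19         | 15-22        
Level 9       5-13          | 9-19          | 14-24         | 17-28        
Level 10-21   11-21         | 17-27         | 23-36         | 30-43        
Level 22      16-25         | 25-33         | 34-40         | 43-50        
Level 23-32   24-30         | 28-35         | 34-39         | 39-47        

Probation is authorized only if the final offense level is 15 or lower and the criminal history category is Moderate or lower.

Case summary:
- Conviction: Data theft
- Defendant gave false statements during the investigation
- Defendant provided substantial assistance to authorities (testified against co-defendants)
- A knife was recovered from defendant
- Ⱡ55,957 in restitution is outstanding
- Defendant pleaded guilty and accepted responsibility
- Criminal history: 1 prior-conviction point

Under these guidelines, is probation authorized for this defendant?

Base offense level for data theft: 5.
S1 applies: 5 − 2 = 3.
S2 applies: 3 + 1 = 4.
S3 applies (level before this adjustment is 4 < 10, so +1): 4 + 1 = 5.
S4 applies: 5 − 4 = 1.
S5 does not apply.
S6 applies: 1 + 2 = 3.
Final offense level: 3.
Criminal history: 1 prior point → Category Minimal (0-1).
Level 3 falls in the 1-8 band.
Grid: Level 1-8 × Category Minimal = 0-9 months.
Probation check: level 3 ≤ 15 and category Minimal ≤ Moderate → eligible.

Yes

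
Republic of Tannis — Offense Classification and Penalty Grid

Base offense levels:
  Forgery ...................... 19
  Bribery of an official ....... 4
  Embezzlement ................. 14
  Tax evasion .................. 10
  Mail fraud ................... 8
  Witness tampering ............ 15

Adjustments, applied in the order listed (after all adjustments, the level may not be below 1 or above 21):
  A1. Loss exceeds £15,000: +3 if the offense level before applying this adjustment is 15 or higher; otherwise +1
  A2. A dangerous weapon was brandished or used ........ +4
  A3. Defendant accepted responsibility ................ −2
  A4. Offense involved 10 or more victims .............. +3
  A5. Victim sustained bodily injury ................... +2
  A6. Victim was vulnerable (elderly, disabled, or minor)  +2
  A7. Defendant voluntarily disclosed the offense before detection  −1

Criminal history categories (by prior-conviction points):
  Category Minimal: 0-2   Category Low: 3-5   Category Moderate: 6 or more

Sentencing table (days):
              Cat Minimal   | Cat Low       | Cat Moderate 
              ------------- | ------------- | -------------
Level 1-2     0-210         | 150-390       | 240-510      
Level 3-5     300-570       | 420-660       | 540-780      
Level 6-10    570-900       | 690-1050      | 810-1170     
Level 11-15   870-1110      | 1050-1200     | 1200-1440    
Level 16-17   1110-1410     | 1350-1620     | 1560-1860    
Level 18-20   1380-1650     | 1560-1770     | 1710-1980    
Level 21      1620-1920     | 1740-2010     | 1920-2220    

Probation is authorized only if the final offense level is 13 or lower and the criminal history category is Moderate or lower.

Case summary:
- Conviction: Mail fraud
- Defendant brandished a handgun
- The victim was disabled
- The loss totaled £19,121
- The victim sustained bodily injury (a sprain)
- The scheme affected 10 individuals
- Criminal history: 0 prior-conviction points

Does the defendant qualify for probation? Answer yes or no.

No

Base offense level for mail fraud: 8.
A1 applies (level before this adjustment is 8 < 15, so +1): 8 + 1 = 9.
A2 applies: 9 + 4 = 13.
A4 applies: 13 + 3 = 16.
A5 applies: 16 + 2 = 18.
A6 applies: 18 + 2 = 20.
Final offense level: 20.
Criminal history: 0 prior points → Category Minimal (0-2).
Level 20 falls in the 18-20 band.
Grid: Level 18-20 × Category Minimal = 1380-1650 days.
Probation check: level 20 > 13 and category Minimal ≤ Moderate → not eligible.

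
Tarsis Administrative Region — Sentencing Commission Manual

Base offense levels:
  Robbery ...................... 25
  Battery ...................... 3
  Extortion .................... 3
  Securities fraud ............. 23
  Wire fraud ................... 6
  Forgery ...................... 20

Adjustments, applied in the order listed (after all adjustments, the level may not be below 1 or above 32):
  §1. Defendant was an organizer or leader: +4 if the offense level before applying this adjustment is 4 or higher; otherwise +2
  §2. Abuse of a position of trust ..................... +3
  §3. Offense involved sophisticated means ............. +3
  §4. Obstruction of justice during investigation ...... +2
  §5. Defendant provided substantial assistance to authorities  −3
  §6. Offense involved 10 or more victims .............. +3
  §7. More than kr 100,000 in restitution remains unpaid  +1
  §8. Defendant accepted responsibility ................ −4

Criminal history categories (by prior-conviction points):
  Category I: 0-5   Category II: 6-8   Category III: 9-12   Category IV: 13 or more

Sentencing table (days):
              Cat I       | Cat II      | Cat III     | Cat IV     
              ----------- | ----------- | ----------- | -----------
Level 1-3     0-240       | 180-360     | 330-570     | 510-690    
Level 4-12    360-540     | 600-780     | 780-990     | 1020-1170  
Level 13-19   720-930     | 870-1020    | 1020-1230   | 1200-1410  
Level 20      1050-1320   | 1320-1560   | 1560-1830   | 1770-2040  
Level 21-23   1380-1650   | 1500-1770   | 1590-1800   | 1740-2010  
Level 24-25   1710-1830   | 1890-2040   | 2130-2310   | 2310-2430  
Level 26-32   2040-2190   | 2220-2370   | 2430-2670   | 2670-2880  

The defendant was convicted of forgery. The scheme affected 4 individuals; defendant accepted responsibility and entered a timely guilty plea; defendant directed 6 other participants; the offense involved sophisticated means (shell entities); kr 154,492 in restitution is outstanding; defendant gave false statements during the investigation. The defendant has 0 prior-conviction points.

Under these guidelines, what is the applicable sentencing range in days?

Base offense level for forgery: 20.
§1 applies (level before this adjustment is 20 ≥ 4, so +4): 20 + 4 = 24.
§2 does not apply.
§3 applies: 24 + 3 = 27.
§4 applies: 27 + 2 = 29.
§5 does not apply.
§6 does not apply.
§7 applies: 29 + 1 = 30.
§8 applies: 30 − 4 = 26.
Final offense level: 26.
Criminal history: 0 prior points → Category I (0-5).
Level 26 falls in the 26-32 band.
Grid: Level 26-32 × Category I = 2040-2190 days.

2040-2190 days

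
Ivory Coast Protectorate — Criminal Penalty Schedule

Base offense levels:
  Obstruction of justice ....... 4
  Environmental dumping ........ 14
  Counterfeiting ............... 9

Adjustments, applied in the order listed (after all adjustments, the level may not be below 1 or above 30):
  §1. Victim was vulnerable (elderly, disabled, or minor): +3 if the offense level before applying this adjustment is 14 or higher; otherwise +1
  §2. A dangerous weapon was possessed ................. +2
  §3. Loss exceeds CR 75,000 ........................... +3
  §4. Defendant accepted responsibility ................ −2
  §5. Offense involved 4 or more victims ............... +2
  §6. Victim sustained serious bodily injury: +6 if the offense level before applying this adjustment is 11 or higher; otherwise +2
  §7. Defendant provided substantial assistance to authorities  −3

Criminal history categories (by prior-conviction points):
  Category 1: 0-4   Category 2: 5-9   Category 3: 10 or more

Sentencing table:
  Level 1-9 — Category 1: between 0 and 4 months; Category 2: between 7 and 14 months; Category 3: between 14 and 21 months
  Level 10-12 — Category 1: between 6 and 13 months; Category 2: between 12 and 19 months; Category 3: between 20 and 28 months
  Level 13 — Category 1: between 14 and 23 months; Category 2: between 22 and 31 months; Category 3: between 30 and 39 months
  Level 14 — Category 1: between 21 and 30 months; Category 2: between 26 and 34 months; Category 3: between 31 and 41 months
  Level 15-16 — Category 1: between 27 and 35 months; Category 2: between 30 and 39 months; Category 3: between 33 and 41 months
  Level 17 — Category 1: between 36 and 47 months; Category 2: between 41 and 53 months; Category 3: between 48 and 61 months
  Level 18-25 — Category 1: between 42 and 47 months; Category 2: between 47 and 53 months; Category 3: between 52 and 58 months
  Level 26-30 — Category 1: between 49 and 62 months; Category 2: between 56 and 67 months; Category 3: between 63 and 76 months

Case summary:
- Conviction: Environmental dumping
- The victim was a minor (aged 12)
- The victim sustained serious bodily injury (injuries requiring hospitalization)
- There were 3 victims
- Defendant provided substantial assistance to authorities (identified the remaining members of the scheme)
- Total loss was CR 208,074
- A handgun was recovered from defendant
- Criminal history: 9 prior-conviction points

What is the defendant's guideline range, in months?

47-53 months

Base offense level for environmental dumping: 14.
§1 applies (level before this adjustment is 14 ≥ 14, so +3): 14 + 3 = 17.
§2 applies: 17 + 2 = 19.
§3 applies: 19 + 3 = 22.
§4 does not apply.
§5 does not apply.
§6 applies (level before this adjustment is 22 ≥ 11, so +6): 22 + 6 = 28.
§7 applies: 28 − 3 = 25.
Final offense level: 25.
Criminal history: 9 prior points → Category 2 (5-9).
Level 25 falls in the 18-25 band.
Grid: Level 18-25 × Category 2 = 47-53 months.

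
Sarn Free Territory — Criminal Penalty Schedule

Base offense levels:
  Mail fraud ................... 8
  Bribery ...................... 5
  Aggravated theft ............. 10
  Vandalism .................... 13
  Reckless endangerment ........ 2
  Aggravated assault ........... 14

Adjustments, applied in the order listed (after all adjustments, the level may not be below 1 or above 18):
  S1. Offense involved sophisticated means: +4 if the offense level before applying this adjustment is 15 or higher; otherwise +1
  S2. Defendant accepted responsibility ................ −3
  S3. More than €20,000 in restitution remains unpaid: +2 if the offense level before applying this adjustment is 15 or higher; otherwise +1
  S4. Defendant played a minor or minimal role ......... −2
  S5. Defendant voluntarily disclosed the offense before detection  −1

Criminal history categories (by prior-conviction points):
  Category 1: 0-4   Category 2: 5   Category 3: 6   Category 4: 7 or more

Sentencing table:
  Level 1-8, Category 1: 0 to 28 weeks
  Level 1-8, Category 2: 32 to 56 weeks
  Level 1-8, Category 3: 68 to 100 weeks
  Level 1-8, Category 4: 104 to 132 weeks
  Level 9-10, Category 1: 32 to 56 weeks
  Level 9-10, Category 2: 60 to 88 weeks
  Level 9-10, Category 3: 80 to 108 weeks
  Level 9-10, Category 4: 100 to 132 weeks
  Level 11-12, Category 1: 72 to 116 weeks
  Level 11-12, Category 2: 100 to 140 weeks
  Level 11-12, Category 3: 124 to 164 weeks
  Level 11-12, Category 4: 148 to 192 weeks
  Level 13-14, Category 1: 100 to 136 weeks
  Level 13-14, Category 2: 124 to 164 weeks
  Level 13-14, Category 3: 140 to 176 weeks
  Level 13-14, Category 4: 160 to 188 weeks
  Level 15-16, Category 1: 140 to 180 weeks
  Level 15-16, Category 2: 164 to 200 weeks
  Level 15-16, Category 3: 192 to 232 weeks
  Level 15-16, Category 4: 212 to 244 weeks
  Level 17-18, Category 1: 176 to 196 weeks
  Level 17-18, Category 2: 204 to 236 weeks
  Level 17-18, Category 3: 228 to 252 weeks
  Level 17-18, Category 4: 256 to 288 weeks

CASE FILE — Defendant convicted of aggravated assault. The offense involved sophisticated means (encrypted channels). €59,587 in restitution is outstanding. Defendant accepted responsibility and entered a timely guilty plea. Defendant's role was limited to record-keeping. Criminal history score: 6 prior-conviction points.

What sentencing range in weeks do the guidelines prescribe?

Base offense level for aggravated assault: 14.
S1 applies (level before this adjustment is 14 < 15, so +1): 14 + 1 = 15.
S2 applies: 15 − 3 = 12.
S3 applies (level before this adjustment is 12 < 15, so +1): 12 + 1 = 13.
S4 applies: 13 − 2 = 11.
Final offense level: 11.
Criminal history: 6 prior points → Category 3 (6).
Level 11 falls in the 11-12 band.
Grid: Level 11-12 × Category 3 = 124-164 weeks.

124-164 weeks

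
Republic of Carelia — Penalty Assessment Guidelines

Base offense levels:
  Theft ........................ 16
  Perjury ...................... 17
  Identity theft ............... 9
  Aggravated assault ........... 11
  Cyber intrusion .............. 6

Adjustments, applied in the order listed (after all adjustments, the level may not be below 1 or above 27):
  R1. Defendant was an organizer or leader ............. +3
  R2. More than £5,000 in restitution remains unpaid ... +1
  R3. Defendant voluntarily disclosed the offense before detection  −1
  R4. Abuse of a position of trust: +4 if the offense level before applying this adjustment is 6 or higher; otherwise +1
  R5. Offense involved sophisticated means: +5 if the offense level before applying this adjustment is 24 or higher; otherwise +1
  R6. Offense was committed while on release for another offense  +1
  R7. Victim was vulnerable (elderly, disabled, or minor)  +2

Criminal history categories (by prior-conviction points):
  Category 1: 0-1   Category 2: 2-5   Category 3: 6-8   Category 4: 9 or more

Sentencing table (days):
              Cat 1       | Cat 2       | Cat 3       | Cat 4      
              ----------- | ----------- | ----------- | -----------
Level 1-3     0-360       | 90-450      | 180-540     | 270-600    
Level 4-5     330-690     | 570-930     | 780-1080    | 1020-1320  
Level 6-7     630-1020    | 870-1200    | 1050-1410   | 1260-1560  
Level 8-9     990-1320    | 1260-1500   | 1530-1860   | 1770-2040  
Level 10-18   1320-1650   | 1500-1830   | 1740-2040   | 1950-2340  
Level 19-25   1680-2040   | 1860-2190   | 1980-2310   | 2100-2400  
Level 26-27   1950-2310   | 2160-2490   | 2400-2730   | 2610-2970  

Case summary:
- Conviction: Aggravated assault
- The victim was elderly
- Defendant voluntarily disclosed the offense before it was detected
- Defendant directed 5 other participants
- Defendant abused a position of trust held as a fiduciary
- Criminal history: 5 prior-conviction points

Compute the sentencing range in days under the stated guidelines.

1860-2190 days

Base offense level for aggravated assault: 11.
R1 applies: 11 + 3 = 14.
R2 does not apply.
R3 applies: 14 − 1 = 13.
R4 applies (level before this adjustment is 13 ≥ 6, so +4): 13 + 4 = 17.
R7 applies: 17 + 2 = 19.
Final offense level: 19.
Criminal history: 5 prior points → Category 2 (2-5).
Level 19 falls in the 19-25 band.
Grid: Level 19-25 × Category 2 = 1860-2190 days.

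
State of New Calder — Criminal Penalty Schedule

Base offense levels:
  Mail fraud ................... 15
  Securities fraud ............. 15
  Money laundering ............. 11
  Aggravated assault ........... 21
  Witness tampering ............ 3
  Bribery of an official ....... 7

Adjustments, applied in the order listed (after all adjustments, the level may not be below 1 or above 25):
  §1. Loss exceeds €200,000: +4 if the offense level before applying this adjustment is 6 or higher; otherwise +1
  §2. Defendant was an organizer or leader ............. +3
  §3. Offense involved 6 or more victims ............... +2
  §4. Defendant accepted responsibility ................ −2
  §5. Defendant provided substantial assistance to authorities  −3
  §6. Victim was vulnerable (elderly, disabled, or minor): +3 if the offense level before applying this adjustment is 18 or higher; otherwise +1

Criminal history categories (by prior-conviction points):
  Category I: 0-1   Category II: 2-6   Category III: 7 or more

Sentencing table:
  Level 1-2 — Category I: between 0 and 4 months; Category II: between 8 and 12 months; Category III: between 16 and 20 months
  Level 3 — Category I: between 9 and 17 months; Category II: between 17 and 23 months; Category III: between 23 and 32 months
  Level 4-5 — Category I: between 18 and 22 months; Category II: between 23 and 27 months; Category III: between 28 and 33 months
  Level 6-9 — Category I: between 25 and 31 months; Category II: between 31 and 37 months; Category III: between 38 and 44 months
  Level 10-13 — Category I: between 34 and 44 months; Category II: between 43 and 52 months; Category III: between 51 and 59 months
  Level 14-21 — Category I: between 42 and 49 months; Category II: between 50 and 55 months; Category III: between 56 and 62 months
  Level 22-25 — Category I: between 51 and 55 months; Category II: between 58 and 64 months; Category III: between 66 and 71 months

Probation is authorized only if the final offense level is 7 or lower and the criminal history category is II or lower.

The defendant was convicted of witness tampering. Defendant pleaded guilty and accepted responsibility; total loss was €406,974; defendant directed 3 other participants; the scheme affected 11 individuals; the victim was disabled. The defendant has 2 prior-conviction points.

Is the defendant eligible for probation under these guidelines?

Base offense level for witness tampering: 3.
§1 applies (level before this adjustment is 3 < 6, so +1): 3 + 1 = 4.
§2 applies: 4 + 3 = 7.
§3 applies: 7 + 2 = 9.
§4 applies: 9 − 2 = 7.
§5 does not apply.
§6 applies (level before this adjustment is 7 < 18, so +1): 7 + 1 = 8.
Final offense level: 8.
Criminal history: 2 prior points → Category II (2-6).
Level 8 falls in the 6-9 band.
Grid: Level 6-9 × Category II = 31-37 months.
Probation check: level 8 > 7 and category II ≤ II → not eligible.

No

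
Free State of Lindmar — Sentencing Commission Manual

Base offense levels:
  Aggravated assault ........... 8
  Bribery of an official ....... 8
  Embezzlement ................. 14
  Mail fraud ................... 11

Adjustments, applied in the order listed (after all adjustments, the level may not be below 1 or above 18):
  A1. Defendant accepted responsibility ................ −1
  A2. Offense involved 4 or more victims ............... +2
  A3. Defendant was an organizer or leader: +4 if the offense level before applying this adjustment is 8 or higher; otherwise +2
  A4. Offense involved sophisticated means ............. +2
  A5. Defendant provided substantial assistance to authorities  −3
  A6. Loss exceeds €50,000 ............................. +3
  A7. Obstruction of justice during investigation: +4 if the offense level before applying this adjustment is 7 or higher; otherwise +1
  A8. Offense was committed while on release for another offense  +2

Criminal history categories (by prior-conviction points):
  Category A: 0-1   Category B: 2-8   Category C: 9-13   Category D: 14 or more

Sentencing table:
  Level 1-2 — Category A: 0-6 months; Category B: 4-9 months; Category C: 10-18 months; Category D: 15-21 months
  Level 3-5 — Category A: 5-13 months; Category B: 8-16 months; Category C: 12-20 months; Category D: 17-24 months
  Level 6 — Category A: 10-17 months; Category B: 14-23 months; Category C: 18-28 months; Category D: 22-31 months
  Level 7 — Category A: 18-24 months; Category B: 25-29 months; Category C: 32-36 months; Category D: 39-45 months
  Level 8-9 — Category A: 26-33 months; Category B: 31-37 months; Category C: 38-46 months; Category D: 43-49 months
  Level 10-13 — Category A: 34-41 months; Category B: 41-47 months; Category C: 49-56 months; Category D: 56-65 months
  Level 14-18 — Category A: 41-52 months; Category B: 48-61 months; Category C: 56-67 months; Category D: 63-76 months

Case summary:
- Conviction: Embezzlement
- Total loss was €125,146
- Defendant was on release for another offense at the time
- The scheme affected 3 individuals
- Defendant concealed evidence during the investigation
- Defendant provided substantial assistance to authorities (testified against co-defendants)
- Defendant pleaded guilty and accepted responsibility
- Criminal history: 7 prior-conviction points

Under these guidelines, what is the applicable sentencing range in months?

48-61 months

Base offense level for embezzlement: 14.
A1 applies: 14 − 1 = 13.
A2 does not apply.
A5 applies: 13 − 3 = 10.
A6 applies: 10 + 3 = 13.
A7 applies (level before this adjustment is 13 ≥ 7, so +4): 13 + 4 = 17.
A8 applies: 17 + 2 = 19.
Level 19 exceeds the maximum of 18; capped at 18.
Final offense level: 18.
Criminal history: 7 prior points → Category B (2-8).
Level 18 falls in the 14-18 band.
Grid: Level 14-18 × Category B = 48-61 months.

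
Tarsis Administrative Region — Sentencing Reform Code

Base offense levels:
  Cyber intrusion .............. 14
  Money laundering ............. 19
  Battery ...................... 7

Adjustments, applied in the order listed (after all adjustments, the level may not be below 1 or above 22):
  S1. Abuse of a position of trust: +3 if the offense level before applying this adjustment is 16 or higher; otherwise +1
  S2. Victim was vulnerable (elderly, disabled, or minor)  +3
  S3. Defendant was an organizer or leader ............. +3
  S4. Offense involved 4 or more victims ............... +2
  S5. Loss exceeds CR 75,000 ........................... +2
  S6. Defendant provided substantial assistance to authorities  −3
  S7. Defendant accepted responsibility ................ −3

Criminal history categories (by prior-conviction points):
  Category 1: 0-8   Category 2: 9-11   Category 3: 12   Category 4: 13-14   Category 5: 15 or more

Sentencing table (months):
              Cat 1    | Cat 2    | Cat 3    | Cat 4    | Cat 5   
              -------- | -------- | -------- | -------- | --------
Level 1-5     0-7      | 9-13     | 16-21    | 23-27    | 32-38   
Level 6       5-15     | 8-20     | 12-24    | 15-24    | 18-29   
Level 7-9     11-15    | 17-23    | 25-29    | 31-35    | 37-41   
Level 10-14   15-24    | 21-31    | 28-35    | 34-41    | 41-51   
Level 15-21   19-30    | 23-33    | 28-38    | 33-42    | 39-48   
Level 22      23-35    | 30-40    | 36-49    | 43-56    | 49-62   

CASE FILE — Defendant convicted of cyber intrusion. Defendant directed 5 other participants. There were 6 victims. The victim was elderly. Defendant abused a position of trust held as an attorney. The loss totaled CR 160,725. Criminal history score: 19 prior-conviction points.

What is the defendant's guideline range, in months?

Base offense level for cyber intrusion: 14.
S1 applies (level before this adjustment is 14 < 16, so +1): 14 + 1 = 15.
S2 applies: 15 + 3 = 18.
S3 applies: 18 + 3 = 21.
S4 applies: 21 + 2 = 23.
S5 applies: 23 + 2 = 25.
S7 does not apply.
Level 25 exceeds the maximum of 22; capped at 22.
Final offense level: 22.
Criminal history: 19 prior points → Category 5 (15+).
Level 22 falls in the 22 band.
Grid: Level 22 × Category 5 = 49-62 months.

49-62 months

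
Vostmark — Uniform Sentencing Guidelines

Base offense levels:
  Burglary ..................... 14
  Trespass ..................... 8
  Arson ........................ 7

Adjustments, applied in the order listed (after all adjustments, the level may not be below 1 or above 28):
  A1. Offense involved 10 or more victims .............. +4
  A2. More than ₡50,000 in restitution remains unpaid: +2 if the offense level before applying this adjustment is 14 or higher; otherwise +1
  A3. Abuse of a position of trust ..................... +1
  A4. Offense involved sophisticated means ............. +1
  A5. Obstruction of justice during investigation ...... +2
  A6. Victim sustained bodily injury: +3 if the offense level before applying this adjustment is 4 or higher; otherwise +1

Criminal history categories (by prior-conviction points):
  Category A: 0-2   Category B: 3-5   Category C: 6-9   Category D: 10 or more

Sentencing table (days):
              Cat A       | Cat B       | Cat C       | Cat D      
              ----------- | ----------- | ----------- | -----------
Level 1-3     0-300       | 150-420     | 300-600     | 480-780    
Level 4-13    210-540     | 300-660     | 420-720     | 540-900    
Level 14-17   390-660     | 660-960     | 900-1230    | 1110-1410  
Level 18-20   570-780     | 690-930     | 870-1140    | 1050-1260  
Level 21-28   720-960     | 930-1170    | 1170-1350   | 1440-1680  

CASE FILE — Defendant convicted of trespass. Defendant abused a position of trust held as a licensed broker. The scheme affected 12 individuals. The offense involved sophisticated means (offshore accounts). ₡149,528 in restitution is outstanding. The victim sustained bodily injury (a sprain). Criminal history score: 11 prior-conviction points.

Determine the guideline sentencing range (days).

1050-1260 days

Base offense level for trespass: 8.
A1 applies: 8 + 4 = 12.
A2 applies (level before this adjustment is 12 < 14, so +1): 12 + 1 = 13.
A3 applies: 13 + 1 = 14.
A4 applies: 14 + 1 = 15.
A6 applies (level before this adjustment is 15 ≥ 4, so +3): 15 + 3 = 18.
Final offense level: 18.
Criminal history: 11 prior points → Category D (10+).
Level 18 falls in the 18-20 band.
Grid: Level 18-20 × Category D = 1050-1260 days.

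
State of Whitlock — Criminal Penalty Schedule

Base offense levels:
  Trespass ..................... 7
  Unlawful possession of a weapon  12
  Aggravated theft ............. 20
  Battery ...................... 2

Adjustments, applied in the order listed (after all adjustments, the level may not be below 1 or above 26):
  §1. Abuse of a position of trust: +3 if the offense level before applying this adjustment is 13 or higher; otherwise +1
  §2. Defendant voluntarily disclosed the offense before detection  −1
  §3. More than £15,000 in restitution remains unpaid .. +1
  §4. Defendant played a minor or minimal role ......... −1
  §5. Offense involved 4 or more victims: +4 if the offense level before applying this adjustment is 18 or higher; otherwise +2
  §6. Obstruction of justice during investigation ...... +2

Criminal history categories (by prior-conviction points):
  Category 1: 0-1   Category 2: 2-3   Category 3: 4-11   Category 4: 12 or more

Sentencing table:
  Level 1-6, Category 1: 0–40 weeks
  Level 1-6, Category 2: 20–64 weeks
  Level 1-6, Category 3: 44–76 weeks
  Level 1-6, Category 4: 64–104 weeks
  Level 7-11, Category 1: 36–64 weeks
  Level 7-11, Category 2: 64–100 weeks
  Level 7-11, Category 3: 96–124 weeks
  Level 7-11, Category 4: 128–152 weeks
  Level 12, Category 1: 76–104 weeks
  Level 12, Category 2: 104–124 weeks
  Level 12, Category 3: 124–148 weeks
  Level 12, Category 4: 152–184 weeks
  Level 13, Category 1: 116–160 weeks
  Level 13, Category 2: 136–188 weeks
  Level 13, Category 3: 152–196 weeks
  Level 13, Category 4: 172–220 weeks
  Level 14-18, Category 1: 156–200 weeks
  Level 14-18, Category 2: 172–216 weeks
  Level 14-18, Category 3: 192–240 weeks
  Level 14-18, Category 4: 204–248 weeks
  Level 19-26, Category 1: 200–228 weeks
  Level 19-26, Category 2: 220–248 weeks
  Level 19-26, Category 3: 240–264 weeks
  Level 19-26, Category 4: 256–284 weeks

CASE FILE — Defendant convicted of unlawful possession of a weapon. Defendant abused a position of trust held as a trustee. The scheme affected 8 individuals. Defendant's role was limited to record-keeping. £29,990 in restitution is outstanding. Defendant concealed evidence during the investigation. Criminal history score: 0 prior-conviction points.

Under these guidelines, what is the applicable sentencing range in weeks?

156-200 weeks

Base offense level for unlawful possession of a weapon: 12.
§1 applies (level before this adjustment is 12 < 13, so +1): 12 + 1 = 13.
§2 does not apply.
§3 applies: 13 + 1 = 14.
§4 applies: 14 − 1 = 13.
§5 applies (level before this adjustment is 13 < 18, so +2): 13 + 2 = 15.
§6 applies: 15 + 2 = 17.
Final offense level: 17.
Criminal history: 0 prior points → Category 1 (0-1).
Level 17 falls in the 14-18 band.
Grid: Level 14-18 × Category 1 = 156-200 weeks.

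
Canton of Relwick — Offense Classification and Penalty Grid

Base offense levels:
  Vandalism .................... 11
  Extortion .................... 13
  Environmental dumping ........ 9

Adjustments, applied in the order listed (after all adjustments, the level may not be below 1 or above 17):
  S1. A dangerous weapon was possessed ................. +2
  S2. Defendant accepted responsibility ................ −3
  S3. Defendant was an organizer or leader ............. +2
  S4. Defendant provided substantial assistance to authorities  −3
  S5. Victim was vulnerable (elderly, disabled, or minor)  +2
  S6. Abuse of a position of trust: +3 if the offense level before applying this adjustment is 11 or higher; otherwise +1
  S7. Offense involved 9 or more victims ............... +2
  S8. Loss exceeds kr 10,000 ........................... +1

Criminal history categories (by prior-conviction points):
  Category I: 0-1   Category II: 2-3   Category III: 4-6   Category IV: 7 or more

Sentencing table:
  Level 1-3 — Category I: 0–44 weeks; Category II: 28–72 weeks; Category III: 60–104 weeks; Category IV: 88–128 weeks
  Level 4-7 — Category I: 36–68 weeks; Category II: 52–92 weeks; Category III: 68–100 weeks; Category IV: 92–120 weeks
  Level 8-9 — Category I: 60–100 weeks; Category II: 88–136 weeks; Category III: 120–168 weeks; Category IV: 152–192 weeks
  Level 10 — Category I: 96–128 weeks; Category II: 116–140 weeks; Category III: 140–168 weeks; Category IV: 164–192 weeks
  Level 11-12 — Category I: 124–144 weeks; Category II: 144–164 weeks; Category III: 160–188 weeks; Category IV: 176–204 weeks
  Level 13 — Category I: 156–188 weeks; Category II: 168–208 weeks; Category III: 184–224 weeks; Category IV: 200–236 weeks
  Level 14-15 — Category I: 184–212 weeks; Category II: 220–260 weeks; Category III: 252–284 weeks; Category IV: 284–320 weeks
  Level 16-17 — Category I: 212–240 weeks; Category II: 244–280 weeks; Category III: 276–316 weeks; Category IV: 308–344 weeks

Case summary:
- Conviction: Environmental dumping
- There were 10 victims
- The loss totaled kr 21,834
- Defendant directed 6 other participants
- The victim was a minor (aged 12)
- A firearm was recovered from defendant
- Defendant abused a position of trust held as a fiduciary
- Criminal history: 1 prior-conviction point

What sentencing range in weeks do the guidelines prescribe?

212-240 weeks

Base offense level for environmental dumping: 9.
S1 applies: 9 + 2 = 11.
S3 applies: 11 + 2 = 13.
S5 applies: 13 + 2 = 15.
S6 applies (level before this adjustment is 15 ≥ 11, so +3): 15 + 3 = 18.
S7 applies: 18 + 2 = 20.
S8 applies: 20 + 1 = 21.
Level 21 exceeds the maximum of 17; capped at 17.
Final offense level: 17.
Criminal history: 1 prior point → Category I (0-1).
Level 17 falls in the 16-17 band.
Grid: Level 16-17 × Category I = 212-240 weeks.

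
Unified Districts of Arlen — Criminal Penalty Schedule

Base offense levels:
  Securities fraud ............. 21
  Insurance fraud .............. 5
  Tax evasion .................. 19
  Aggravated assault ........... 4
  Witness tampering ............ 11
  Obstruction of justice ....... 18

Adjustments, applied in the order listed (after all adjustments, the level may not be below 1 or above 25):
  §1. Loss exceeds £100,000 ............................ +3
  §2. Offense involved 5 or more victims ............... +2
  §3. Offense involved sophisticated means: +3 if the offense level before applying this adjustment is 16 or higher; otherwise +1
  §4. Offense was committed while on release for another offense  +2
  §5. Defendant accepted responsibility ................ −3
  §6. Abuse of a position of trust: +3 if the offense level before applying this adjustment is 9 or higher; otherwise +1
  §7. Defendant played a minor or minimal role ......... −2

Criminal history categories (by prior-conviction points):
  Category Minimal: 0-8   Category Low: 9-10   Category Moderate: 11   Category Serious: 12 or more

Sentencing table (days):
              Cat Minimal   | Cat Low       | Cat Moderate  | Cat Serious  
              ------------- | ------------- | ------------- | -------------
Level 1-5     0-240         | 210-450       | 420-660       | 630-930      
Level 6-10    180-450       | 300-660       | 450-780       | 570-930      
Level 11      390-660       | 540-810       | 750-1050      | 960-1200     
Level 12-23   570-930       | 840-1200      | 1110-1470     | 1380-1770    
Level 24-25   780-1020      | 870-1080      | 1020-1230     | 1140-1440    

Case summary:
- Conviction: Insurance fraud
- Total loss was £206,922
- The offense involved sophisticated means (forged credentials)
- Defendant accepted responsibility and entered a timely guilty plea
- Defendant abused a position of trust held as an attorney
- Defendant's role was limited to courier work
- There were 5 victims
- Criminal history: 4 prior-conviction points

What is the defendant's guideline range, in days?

180-450 days

Base offense level for insurance fraud: 5.
§1 applies: 5 + 3 = 8.
§2 applies: 8 + 2 = 10.
§3 applies (level before this adjustment is 10 < 16, so +1): 10 + 1 = 11.
§4 does not apply.
§5 applies: 11 − 3 = 8.
§6 applies (level before this adjustment is 8 < 9, so +1): 8 + 1 = 9.
§7 applies: 9 − 2 = 7.
Final offense level: 7.
Criminal history: 4 prior points → Category Minimal (0-8).
Level 7 falls in the 6-10 band.
Grid: Level 6-10 × Category Minimal = 180-450 days.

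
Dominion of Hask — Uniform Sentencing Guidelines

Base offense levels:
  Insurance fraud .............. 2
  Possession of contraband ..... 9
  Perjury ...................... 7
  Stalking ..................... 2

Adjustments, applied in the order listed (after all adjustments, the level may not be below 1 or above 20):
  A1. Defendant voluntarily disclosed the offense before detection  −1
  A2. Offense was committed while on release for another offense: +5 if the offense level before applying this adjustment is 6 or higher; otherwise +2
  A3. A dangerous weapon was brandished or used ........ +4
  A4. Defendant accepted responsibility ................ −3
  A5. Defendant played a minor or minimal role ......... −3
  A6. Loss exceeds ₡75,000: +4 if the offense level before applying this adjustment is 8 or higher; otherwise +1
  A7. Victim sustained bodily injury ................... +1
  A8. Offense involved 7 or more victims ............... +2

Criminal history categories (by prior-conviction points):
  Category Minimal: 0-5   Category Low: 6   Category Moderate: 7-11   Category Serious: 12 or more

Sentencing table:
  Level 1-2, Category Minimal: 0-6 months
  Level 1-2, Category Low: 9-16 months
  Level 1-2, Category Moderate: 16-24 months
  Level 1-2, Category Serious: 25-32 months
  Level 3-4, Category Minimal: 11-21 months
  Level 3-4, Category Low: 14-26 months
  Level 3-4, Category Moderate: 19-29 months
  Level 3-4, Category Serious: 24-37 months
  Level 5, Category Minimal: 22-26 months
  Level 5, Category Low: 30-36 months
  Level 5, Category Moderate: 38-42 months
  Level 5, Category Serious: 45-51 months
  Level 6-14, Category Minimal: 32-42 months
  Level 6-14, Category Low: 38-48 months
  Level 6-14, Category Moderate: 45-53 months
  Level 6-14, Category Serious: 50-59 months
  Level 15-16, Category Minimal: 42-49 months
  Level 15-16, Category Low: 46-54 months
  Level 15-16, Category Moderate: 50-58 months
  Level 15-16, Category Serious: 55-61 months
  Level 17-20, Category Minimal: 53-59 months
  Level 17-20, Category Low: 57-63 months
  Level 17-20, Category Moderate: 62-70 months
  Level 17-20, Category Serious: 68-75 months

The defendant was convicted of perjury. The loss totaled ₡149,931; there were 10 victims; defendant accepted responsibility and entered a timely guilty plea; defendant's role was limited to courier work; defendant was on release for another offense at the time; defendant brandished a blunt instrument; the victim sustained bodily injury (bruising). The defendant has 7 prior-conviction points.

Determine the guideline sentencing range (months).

62-70 months

Base offense level for perjury: 7.
A1 does not apply.
A2 applies (level before this adjustment is 7 ≥ 6, so +5): 7 + 5 = 12.
A3 applies: 12 + 4 = 16.
A4 applies: 16 − 3 = 13.
A5 applies: 13 − 3 = 10.
A6 applies (level before this adjustment is 10 ≥ 8, so +4): 10 + 4 = 14.
A7 applies: 14 + 1 = 15.
A8 applies: 15 + 2 = 17.
Final offense level: 17.
Criminal history: 7 prior points → Category Moderate (7-11).
Level 17 falls in the 17-20 band.
Grid: Level 17-20 × Category Moderate = 62-70 months.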